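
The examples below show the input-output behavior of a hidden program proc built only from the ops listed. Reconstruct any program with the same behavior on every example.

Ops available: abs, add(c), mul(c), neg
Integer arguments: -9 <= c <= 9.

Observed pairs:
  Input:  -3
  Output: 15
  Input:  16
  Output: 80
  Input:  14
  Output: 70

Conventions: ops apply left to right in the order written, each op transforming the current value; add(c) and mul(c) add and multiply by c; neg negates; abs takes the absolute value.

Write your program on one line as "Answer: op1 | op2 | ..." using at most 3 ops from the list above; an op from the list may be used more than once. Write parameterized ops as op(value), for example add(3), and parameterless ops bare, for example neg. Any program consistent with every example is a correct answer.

abs | neg | mul(-5)

Check, running the answer program on each example:
  -3 -> 3 -> -3 -> 15
  16 -> 16 -> -16 -> 80
  14 -> 14 -> -14 -> 70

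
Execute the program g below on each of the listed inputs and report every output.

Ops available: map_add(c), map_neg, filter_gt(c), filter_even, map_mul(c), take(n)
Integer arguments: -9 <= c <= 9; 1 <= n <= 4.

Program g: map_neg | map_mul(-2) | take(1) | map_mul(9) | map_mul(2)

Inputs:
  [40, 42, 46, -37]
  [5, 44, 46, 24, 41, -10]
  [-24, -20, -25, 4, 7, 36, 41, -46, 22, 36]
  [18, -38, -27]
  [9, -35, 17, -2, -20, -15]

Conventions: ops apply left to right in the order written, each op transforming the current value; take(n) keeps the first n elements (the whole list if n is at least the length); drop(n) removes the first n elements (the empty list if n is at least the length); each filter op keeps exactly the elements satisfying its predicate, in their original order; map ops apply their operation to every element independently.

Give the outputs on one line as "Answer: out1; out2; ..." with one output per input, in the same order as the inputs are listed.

Execution, op by op:
  [40, 42, 46, -37] -> [-40, -42, -46, 37] -> [80, 84, 92, -74] -> [80] -> [720] -> [1440]
  [5, 44, 46, 24, 41, -10] -> [-5, -44, -46, -24, -41, 10] -> [10, 88, 92, 48, 82, -20] -> [10] -> [90] -> [180]
  [-24, -20, -25, 4, 7, 36, 41, -46, 22, 36] -> [24, 20, 25, -4, -7, -36, -41, 46, -22, -36] -> [-48, -40, -50, 8, 14, 72, 82, -92, 44, 72] -> [-48] -> [-432] -> [-864]
  [18, -38, -27] -> [-18, 38, 27] -> [36, -76, -54] -> [36] -> [324] -> [648]
  [9, -35, 17, -2, -20, -15] -> [-9, 35, -17, 2, 20, 15] -> [18, -70, 34, -4, -40, -30] -> [18] -> [162] -> [324]

[1440]; [180]; [-864]; [648]; [324]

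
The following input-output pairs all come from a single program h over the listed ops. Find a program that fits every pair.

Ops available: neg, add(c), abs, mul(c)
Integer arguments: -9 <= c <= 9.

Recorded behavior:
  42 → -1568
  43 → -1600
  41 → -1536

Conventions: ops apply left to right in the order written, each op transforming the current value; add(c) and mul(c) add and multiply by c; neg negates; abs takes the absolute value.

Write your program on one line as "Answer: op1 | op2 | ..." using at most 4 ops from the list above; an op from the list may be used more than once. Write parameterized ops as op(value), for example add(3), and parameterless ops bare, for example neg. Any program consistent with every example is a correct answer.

add(7) | neg | mul(-8) | mul(-4)

Check, running the answer program on each example:
  42 -> 49 -> -49 -> 392 -> -1568
  43 -> 50 -> -50 -> 400 -> -1600
  41 -> 48 -> -48 -> 384 -> -1536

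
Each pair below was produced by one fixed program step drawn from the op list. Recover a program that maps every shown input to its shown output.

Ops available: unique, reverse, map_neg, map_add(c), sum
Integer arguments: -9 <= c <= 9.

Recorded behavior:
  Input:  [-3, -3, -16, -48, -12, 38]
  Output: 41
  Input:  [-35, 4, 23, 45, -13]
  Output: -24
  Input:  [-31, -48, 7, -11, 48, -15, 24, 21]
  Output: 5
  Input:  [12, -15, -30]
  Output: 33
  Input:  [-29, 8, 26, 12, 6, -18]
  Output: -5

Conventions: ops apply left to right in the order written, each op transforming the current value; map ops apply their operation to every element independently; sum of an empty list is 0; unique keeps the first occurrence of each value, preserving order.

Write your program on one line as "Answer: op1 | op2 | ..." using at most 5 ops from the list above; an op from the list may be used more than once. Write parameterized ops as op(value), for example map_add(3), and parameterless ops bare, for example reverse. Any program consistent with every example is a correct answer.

reverse | unique | map_neg | reverse | sum

Check, running the answer program on each example:
  [-3, -3, -16, -48, -12, 38] -> [38, -12, -48, -16, -3, -3] -> [38, -12, -48, -16, -3] -> [-38, 12, 48, 16, 3] -> [3, 16, 48, 12, -38] -> 41
  [-35, 4, 23, 45, -13] -> [-13, 45, 23, 4, -35] -> [-13, 45, 23, 4, -35] -> [13, -45, -23, -4, 35] -> [35, -4, -23, -45, 13] -> -24
  [-31, -48, 7, -11, 48, -15, 24, 21] -> [21, 24, -15, 48, -11, 7, -48, -31] -> [21, 24, -15, 48, -11, 7, -48, -31] -> [-21, -24, 15, -48, 11, -7, 48, 31] -> [31, 48, -7, 11, -48, 15, -24, -21] -> 5
  [12, -15, -30] -> [-30, -15, 12] -> [-30, -15, 12] -> [30, 15, -12] -> [-12, 15, 30] -> 33
  [-29, 8, 26, 12, 6, -18] -> [-18, 6, 12, 26, 8, -29] -> [-18, 6, 12, 26, 8, -29] -> [18, -6, -12, -26, -8, 29] -> [29, -8, -26, -12, -6, 18] -> -5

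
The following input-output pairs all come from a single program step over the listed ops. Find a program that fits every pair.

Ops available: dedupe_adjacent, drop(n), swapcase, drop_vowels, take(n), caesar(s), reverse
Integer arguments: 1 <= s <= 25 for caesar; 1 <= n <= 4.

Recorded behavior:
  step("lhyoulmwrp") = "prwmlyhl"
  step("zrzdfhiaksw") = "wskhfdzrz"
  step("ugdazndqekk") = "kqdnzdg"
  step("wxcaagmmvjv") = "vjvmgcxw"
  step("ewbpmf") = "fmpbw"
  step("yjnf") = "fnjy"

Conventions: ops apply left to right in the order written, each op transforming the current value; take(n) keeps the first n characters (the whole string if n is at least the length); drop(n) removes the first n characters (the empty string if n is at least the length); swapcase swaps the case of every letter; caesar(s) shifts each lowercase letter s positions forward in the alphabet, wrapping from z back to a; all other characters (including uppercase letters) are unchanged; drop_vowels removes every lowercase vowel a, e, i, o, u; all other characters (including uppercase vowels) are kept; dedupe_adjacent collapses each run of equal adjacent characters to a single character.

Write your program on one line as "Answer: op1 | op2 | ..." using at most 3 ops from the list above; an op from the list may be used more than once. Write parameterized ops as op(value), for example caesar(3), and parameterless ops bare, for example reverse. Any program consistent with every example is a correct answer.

drop_vowels | dedupe_adjacent | reverse

Check, running the answer program on each example:
  "lhyoulmwrp" -> "lhylmwrp" -> "lhylmwrp" -> "prwmlyhl"
  "zrzdfhiaksw" -> "zrzdfhksw" -> "zrzdfhksw" -> "wskhfdzrz"
  "ugdazndqekk" -> "gdzndqkk" -> "gdzndqk" -> "kqdnzdg"
  "wxcaagmmvjv" -> "wxcgmmvjv" -> "wxcgmvjv" -> "vjvmgcxw"
  "ewbpmf" -> "wbpmf" -> "wbpmf" -> "fmpbw"
  "yjnf" -> "yjnf" -> "yjnf" -> "fnjy"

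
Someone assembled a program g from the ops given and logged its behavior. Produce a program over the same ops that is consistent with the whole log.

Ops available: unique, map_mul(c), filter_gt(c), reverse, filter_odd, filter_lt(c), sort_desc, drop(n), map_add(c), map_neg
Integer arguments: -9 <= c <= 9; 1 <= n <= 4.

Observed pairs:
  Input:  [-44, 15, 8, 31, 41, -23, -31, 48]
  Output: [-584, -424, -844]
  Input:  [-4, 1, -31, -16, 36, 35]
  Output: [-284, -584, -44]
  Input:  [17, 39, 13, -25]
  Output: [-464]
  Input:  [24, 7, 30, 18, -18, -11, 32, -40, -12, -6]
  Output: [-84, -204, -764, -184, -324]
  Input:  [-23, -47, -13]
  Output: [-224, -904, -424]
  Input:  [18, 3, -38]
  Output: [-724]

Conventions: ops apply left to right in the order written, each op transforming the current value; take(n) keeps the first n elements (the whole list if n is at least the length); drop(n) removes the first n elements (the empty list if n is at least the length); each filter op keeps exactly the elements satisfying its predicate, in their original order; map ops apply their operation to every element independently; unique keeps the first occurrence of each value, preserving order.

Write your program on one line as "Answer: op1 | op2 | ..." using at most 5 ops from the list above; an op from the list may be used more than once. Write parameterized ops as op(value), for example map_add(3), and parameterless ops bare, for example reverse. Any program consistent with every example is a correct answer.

map_mul(-5) | map_add(-9) | filter_gt(8) | map_mul(-4) | reverse

Check, running the answer program on each example:
  [-44, 15, 8, 31, 41, -23, -31, 48] -> [220, -75, -40, -155, -205, 115, 155, -240] -> [211, -84, -49, -164, -214, 106, 146, -249] -> [211, 106, 146] -> [-844, -424, -584] -> [-584, -424, -844]
  [-4, 1, -31, -16, 36, 35] -> [20, -5, 155, 80, -180, -175] -> [11, -14, 146, 71, -189, -184] -> [11, 146, 71] -> [-44, -584, -284] -> [-284, -584, -44]
  [17, 39, 13, -25] -> [-85, -195, -65, 125] -> [-94, -204, -74, 116] -> [116] -> [-464] -> [-464]
  [24, 7, 30, 18, -18, -11, 32, -40, -12, -6] -> [-120, -35, -150, -90, 90, 55, -160, 200, 60, 30] -> [-129, -44, -159, -99, 81, 46, -169, 191, 51, 21] -> [81, 46, 191, 51, 21] -> [-324, -184, -764, -204, -84] -> [-84, -204, -764, -184, -324]
  [-23, -47, -13] -> [115, 235, 65] -> [106, 226, 56] -> [106, 226, 56] -> [-424, -904, -224] -> [-224, -904, -424]
  [18, 3, -38] -> [-90, -15, 190] -> [-99, -24, 181] -> [181] -> [-724] -> [-724]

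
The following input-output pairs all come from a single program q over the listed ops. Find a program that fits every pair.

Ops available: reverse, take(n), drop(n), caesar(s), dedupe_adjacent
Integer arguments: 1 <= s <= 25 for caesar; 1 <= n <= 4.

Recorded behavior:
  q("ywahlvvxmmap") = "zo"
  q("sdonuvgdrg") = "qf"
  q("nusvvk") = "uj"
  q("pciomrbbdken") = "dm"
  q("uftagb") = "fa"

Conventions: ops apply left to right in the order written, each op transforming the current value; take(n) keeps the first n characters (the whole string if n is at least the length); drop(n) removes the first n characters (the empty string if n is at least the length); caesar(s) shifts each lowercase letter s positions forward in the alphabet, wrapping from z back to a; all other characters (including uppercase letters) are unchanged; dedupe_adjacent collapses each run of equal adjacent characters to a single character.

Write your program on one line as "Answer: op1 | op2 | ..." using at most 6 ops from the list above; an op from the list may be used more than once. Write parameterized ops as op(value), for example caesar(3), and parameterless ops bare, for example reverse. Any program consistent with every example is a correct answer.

drop(1) | caesar(1) | reverse | take(2) | caesar(24) | reverse

Check, running the answer program on each example:
  "ywahlvvxmmap" -> "wahlvvxmmap" -> "xbimwwynnbq" -> "qbnnywwmibx" -> "qb" -> "oz" -> "zo"
  "sdonuvgdrg" -> "donuvgdrg" -> "epovwhesh" -> "hsehwvope" -> "hs" -> "fq" -> "qf"
  "nusvvk" -> "usvvk" -> "vtwwl" -> "lwwtv" -> "lw" -> "ju" -> "uj"
  "pciomrbbdken" -> "ciomrbbdken" -> "djpnsccelfo" -> "ofleccsnpjd" -> "of" -> "md" -> "dm"
  "uftagb" -> "ftagb" -> "gubhc" -> "chbug" -> "ch" -> "af" -> "fa"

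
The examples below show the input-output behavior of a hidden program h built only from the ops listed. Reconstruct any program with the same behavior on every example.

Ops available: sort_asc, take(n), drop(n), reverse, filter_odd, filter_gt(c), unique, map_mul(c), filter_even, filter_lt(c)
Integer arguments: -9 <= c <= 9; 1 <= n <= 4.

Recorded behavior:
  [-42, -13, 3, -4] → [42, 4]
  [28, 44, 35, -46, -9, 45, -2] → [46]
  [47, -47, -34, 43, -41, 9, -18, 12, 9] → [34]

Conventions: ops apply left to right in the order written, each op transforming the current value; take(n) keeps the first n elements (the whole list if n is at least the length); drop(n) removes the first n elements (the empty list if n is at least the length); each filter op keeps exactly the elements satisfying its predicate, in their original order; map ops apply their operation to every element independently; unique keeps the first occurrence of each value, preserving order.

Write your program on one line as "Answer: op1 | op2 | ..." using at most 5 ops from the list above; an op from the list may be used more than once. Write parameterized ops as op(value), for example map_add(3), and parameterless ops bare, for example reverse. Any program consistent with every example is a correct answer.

filter_lt(-2) | map_mul(-1) | take(3) | filter_even

Check, running the answer program on each example:
  [-42, -13, 3, -4] -> [-42, -13, -4] -> [42, 13, 4] -> [42, 13, 4] -> [42, 4]
  [28, 44, 35, -46, -9, 45, -2] -> [-46, -9] -> [46, 9] -> [46, 9] -> [46]
  [47, -47, -34, 43, -41, 9, -18, 12, 9] -> [-47, -34, -41, -18] -> [47, 34, 41, 18] -> [47, 34, 41] -> [34]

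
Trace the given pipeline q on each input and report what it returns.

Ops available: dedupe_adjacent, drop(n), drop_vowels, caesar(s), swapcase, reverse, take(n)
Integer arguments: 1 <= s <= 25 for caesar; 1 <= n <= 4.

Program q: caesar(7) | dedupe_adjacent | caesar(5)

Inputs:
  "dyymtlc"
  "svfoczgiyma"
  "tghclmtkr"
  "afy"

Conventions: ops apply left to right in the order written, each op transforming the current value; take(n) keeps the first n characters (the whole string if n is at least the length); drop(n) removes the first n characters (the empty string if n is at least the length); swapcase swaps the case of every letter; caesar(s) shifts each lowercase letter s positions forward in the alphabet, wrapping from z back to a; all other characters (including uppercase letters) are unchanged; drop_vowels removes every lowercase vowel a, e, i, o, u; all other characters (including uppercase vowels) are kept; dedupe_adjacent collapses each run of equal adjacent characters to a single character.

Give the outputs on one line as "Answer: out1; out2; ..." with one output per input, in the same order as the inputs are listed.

"pkyfxo"; "ehraolsukym"; "fstoxyfwd"; "mrk"

Execution, op by op:
  "dyymtlc" -> "kfftasj" -> "kftasj" -> "pkyfxo"
  "svfoczgiyma" -> "zcmvjgnpfth" -> "zcmvjgnpfth" -> "ehraolsukym"
  "tghclmtkr" -> "anojstary" -> "anojstary" -> "fstoxyfwd"
  "afy" -> "hmf" -> "hmf" -> "mrk"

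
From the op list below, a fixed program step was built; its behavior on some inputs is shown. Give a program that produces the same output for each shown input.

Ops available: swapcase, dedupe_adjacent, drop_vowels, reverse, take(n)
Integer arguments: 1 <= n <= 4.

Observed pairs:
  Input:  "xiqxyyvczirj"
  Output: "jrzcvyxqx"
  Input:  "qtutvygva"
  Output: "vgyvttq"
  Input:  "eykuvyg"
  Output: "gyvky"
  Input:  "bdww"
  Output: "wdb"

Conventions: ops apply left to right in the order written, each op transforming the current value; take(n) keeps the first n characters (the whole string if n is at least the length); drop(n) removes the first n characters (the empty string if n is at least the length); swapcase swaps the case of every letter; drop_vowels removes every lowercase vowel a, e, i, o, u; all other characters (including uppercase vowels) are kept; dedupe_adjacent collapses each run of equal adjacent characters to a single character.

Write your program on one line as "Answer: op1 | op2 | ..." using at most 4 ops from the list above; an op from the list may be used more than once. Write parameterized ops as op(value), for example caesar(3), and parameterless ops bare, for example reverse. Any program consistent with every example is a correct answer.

reverse | dedupe_adjacent | drop_vowels

Check, running the answer program on each example:
  "xiqxyyvczirj" -> "jrizcvyyxqix" -> "jrizcvyxqix" -> "jrzcvyxqx"
  "qtutvygva" -> "avgyvtutq" -> "avgyvtutq" -> "vgyvttq"
  "eykuvyg" -> "gyvukye" -> "gyvukye" -> "gyvky"
  "bdww" -> "wwdb" -> "wdb" -> "wdb"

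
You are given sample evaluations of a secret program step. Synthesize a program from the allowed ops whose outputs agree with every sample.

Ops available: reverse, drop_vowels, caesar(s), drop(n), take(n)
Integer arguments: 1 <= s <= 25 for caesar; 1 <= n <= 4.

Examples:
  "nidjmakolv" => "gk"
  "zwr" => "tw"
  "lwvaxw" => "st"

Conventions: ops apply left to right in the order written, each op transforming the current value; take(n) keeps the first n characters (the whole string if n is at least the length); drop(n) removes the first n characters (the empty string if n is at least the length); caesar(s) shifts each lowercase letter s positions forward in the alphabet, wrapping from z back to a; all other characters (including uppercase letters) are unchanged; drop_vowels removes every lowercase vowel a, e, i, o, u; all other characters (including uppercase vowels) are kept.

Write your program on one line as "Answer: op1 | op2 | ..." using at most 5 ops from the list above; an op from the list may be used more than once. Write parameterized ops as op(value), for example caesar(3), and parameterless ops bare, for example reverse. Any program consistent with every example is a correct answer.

drop_vowels | caesar(23) | take(3) | reverse | drop_vowels

Check, running the answer program on each example:
  "nidjmakolv" -> "ndjmklv" -> "kagjhis" -> "kag" -> "gak" -> "gk"
  "zwr" -> "zwr" -> "wto" -> "wto" -> "otw" -> "tw"
  "lwvaxw" -> "lwvxw" -> "itsut" -> "its" -> "sti" -> "st"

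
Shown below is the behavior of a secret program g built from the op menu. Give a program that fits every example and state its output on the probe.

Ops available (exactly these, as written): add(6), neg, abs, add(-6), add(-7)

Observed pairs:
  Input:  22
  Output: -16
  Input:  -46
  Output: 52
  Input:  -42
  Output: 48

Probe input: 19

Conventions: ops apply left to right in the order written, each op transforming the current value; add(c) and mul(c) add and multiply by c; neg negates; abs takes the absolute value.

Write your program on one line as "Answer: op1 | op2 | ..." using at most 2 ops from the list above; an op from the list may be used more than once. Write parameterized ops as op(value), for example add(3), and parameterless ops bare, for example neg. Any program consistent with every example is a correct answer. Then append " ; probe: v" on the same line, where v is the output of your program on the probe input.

add(-6) | neg ; probe: -13

Check, running the answer program on each example:
  22 -> 16 -> -16
  -46 -> -52 -> 52
  -42 -> -48 -> 48
  probe: 19 -> 13 -> -13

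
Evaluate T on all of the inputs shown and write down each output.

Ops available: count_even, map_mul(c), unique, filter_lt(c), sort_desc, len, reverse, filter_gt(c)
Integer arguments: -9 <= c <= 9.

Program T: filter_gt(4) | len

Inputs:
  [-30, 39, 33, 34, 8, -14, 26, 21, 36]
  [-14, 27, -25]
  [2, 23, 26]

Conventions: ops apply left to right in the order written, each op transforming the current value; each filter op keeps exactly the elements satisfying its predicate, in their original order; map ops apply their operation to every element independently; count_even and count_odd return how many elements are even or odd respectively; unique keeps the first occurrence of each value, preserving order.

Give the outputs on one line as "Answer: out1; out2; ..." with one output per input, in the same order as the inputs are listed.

Execution, op by op:
  [-30, 39, 33, 34, 8, -14, 26, 21, 36] -> [39, 33, 34, 8, 26, 21, 36] -> 7
  [-14, 27, -25] -> [27] -> 1
  [2, 23, 26] -> [23, 26] -> 2

7; 1; 2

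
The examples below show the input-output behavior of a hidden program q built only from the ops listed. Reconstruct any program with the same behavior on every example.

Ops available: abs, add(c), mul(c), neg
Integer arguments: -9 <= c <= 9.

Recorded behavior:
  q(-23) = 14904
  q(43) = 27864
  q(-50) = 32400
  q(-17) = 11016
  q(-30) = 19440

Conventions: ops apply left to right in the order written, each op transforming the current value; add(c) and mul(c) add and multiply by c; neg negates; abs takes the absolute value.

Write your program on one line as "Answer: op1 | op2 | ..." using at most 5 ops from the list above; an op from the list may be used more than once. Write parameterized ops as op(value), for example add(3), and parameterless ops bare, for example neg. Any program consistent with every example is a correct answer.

abs | mul(-9) | mul(8) | mul(-9)

Check, running the answer program on each example:
  -23 -> 23 -> -207 -> -1656 -> 14904
  43 -> 43 -> -387 -> -3096 -> 27864
  -50 -> 50 -> -450 -> -3600 -> 32400
  -17 -> 17 -> -153 -> -1224 -> 11016
  -30 -> 30 -> -270 -> -2160 -> 19440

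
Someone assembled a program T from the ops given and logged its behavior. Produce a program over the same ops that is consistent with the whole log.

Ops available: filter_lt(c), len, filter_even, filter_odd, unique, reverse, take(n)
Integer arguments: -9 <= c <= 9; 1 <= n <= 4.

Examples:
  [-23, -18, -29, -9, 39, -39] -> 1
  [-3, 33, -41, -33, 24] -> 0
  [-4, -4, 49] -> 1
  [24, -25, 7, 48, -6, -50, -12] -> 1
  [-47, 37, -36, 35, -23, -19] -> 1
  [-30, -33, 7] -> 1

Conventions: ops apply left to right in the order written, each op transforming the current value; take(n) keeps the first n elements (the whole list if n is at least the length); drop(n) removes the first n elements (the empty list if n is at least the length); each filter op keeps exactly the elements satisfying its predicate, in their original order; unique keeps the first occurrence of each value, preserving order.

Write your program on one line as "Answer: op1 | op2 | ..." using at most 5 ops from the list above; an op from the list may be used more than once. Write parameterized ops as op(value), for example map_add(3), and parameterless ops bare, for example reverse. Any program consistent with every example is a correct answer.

unique | take(3) | filter_even | len

Check, running the answer program on each example:
  [-23, -18, -29, -9, 39, -39] -> [-23, -18, -29, -9, 39, -39] -> [-23, -18, -29] -> [-18] -> 1
  [-3, 33, -41, -33, 24] -> [-3, 33, -41, -33, 24] -> [-3, 33, -41] -> [] -> 0
  [-4, -4, 49] -> [-4, 49] -> [-4, 49] -> [-4] -> 1
  [24, -25, 7, 48, -6, -50, -12] -> [24, -25, 7, 48, -6, -50, -12] -> [24, -25, 7] -> [24] -> 1
  [-47, 37, -36, 35, -23, -19] -> [-47, 37, -36, 35, -23, -19] -> [-47, 37, -36] -> [-36] -> 1
  [-30, -33, 7] -> [-30, -33, 7] -> [-30, -33, 7] -> [-30] -> 1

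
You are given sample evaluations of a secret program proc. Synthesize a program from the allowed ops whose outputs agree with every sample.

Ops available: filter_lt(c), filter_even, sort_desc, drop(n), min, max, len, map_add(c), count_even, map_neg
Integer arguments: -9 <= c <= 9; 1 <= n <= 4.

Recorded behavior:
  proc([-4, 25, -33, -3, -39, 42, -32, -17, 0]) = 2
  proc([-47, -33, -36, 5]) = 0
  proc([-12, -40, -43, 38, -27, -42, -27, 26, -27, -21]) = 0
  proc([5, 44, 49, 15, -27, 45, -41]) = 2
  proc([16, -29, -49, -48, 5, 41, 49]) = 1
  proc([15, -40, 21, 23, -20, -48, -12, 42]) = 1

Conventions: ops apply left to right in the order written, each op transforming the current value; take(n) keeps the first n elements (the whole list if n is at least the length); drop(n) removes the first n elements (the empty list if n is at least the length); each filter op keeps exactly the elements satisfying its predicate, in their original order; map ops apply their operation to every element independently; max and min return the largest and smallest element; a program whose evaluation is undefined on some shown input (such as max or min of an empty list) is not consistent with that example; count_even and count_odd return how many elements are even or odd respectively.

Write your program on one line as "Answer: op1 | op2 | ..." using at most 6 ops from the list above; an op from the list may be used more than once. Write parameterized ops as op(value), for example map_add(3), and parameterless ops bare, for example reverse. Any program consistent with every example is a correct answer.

map_neg | sort_desc | map_add(-2) | filter_lt(8) | drop(3) | len

Check, running the answer program on each example:
  [-4, 25, -33, -3, -39, 42, -32, -17, 0] -> [4, -25, 33, 3, 39, -42, 32, 17, 0] -> [39, 33, 32, 17, 4, 3, 0, -25, -42] -> [37, 31, 30, 15, 2, 1, -2, -27, -44] -> [2, 1, -2, -27, -44] -> [-27, -44] -> 2
  [-47, -33, -36, 5] -> [47, 33, 36, -5] -> [47, 36, 33, -5] -> [45, 34, 31, -7] -> [-7] -> [] -> 0
  [-12, -40, -43, 38, -27, -42, -27, 26, -27, -21] -> [12, 40, 43, -38, 27, 42, 27, -26, 27, 21] -> [43, 42, 40, 27, 27, 27, 21, 12, -26, -38] -> [41, 40, 38, 25, 25, 25, 19, 10, -28, -40] -> [-28, -40] -> [] -> 0
  [5, 44, 49, 15, -27, 45, -41] -> [-5, -44, -49, -15, 27, -45, 41] -> [41, 27, -5, -15, -44, -45, -49] -> [39, 25, -7, -17, -46, -47, -51] -> [-7, -17, -46, -47, -51] -> [-47, -51] -> 2
  [16, -29, -49, -48, 5, 41, 49] -> [-16, 29, 49, 48, -5, -41, -49] -> [49, 48, 29, -5, -16, -41, -49] -> [47, 46, 27, -7, -18, -43, -51] -> [-7, -18, -43, -51] -> [-51] -> 1
  [15, -40, 21, 23, -20, -48, -12, 42] -> [-15, 40, -21, -23, 20, 48, 12, -42] -> [48, 40, 20, 12, -15, -21, -23, -42] -> [46, 38, 18, 10, -17, -23, -25, -44] -> [-17, -23, -25, -44] -> [-44] -> 1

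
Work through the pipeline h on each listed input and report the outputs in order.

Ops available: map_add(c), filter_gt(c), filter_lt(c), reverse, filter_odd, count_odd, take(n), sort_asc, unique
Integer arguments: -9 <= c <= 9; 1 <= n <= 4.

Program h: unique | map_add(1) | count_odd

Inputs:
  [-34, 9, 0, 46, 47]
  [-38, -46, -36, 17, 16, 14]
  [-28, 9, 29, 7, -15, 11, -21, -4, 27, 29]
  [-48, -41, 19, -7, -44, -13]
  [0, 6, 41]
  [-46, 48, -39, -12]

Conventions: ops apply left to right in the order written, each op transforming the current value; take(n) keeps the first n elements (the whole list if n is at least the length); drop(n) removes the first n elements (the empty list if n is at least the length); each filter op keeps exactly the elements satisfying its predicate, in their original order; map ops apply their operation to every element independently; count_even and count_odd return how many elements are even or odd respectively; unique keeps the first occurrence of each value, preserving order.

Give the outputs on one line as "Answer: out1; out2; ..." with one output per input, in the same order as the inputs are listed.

3; 5; 2; 2; 2; 3

Execution, op by op:
  [-34, 9, 0, 46, 47] -> [-34, 9, 0, 46, 47] -> [-33, 10, 1, 47, 48] -> 3
  [-38, -46, -36, 17, 16, 14] -> [-38, -46, -36, 17, 16, 14] -> [-37, -45, -35, 18, 17, 15] -> 5
  [-28, 9, 29, 7, -15, 11, -21, -4, 27, 29] -> [-28, 9, 29, 7, -15, 11, -21, -4, 27] -> [-27, 10, 30, 8, -14, 12, -20, -3, 28] -> 2
  [-48, -41, 19, -7, -44, -13] -> [-48, -41, 19, -7, -44, -13] -> [-47, -40, 20, -6, -43, -12] -> 2
  [0, 6, 41] -> [0, 6, 41] -> [1, 7, 42] -> 2
  [-46, 48, -39, -12] -> [-46, 48, -39, -12] -> [-45, 49, -38, -11] -> 3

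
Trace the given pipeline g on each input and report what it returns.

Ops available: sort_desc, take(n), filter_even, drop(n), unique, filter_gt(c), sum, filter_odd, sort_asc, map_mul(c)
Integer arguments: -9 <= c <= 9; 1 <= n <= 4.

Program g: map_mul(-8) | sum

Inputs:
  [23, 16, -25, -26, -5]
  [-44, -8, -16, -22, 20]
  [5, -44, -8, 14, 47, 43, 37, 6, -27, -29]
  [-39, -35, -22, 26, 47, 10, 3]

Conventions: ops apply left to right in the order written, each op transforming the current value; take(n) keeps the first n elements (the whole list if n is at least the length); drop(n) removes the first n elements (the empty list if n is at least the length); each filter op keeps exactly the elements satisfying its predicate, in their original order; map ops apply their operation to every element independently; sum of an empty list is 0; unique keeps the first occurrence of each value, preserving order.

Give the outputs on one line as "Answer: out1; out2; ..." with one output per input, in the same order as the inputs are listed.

136; 560; -352; 80

Execution, op by op:
  [23, 16, -25, -26, -5] -> [-184, -128, 200, 208, 40] -> 136
  [-44, -8, -16, -22, 20] -> [352, 64, 128, 176, -160] -> 560
  [5, -44, -8, 14, 47, 43, 37, 6, -27, -29] -> [-40, 352, 64, -112, -376, -344, -296, -48, 216, 232] -> -352
  [-39, -35, -22, 26, 47, 10, 3] -> [312, 280, 176, -208, -376, -80, -24] -> 80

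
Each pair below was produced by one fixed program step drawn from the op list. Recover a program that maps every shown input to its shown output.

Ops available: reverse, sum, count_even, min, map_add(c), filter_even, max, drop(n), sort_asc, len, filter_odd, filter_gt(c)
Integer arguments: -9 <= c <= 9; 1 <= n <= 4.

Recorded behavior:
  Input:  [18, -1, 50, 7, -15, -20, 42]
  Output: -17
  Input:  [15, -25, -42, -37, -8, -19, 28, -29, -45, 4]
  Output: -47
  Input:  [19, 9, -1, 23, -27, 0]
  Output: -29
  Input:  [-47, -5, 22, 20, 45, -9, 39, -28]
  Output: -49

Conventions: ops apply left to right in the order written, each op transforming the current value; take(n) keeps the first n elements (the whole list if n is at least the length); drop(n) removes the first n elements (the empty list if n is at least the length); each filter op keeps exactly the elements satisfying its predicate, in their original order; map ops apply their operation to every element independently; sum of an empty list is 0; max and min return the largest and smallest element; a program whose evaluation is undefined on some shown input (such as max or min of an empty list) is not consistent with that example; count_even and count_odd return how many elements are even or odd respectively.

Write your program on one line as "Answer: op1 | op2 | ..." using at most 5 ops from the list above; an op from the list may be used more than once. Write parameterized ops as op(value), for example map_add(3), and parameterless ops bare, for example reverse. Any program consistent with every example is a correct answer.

filter_odd | sort_asc | reverse | map_add(-2) | min

Check, running the answer program on each example:
  [18, -1, 50, 7, -15, -20, 42] -> [-1, 7, -15] -> [-15, -1, 7] -> [7, -1, -15] -> [5, -3, -17] -> -17
  [15, -25, -42, -37, -8, -19, 28, -29, -45, 4] -> [15, -25, -37, -19, -29, -45] -> [-45, -37, -29, -25, -19, 15] -> [15, -19, -25, -29, -37, -45] -> [13, -21, -27, -31, -39, -47] -> -47
  [19, 9, -1, 23, -27, 0] -> [19, 9, -1, 23, -27] -> [-27, -1, 9, 19, 23] -> [23, 19, 9, -1, -27] -> [21, 17, 7, -3, -29] -> -29
  [-47, -5, 22, 20, 45, -9, 39, -28] -> [-47, -5, 45, -9, 39] -> [-47, -9, -5, 39, 45] -> [45, 39, -5, -9, -47] -> [43, 37, -7, -11, -49] -> -49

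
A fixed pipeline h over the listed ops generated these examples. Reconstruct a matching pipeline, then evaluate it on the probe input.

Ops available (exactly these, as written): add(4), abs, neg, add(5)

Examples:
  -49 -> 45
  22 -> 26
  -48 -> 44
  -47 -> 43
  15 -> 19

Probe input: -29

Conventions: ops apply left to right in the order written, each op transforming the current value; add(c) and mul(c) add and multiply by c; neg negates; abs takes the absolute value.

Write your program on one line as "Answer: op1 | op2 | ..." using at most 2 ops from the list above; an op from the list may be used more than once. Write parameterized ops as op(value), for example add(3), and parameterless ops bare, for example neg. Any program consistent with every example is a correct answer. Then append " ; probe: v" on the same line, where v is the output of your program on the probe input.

add(4) | abs ; probe: 25

Check, running the answer program on each example:
  -49 -> -45 -> 45
  22 -> 26 -> 26
  -48 -> -44 -> 44
  -47 -> -43 -> 43
  15 -> 19 -> 19
  probe: -29 -> -25 -> 25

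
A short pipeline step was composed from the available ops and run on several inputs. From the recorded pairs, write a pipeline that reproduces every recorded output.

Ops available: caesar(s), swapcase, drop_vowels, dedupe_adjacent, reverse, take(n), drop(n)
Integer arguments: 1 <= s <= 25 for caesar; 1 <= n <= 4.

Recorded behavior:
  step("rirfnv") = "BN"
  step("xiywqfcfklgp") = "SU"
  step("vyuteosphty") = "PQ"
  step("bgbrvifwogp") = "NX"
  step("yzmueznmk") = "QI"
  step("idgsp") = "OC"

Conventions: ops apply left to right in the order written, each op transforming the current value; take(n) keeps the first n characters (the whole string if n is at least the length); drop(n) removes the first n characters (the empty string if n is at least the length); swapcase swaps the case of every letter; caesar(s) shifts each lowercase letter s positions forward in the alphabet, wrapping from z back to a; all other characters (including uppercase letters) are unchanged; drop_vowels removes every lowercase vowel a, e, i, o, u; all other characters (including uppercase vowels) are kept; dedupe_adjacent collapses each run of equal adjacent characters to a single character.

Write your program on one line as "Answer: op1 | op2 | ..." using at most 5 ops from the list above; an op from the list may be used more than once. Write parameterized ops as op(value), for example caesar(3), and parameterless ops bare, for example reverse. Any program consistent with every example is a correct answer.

take(4) | caesar(22) | reverse | take(2) | swapcase

Check, running the answer program on each example:
  "rirfnv" -> "rirf" -> "nenb" -> "bnen" -> "bn" -> "BN"
  "xiywqfcfklgp" -> "xiyw" -> "teus" -> "suet" -> "su" -> "SU"
  "vyuteosphty" -> "vyut" -> "ruqp" -> "pqur" -> "pq" -> "PQ"
  "bgbrvifwogp" -> "bgbr" -> "xcxn" -> "nxcx" -> "nx" -> "NX"
  "yzmueznmk" -> "yzmu" -> "uviq" -> "qivu" -> "qi" -> "QI"
  "idgsp" -> "idgs" -> "ezco" -> "ocze" -> "oc" -> "OC"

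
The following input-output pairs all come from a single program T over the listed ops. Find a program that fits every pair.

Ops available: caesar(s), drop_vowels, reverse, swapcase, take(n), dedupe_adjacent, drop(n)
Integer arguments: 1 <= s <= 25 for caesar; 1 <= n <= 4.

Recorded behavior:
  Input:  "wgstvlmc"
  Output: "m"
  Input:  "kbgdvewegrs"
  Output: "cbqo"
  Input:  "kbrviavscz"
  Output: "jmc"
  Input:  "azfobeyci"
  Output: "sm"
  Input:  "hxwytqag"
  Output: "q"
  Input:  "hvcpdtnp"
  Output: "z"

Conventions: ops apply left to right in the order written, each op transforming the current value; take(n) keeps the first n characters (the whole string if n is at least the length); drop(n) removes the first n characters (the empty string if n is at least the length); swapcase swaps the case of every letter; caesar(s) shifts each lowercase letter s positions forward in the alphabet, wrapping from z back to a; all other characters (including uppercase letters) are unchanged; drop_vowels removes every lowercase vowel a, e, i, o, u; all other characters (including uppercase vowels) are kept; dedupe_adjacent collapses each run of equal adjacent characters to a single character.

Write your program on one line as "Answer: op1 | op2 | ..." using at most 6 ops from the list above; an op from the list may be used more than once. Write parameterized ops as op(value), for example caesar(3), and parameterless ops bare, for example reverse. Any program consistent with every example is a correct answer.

caesar(5) | drop(3) | caesar(5) | drop(4) | reverse

Check, running the answer program on each example:
  "wgstvlmc" -> "blxyaqrh" -> "yaqrh" -> "dfvwm" -> "m" -> "m"
  "kbgdvewegrs" -> "pgliajbjlwx" -> "iajbjlwx" -> "nfogoqbc" -> "oqbc" -> "cbqo"
  "kbrviavscz" -> "pgwanfaxhe" -> "anfaxhe" -> "fskfcmj" -> "cmj" -> "jmc"
  "azfobeyci" -> "fektgjdhn" -> "tgjdhn" -> "yloims" -> "ms" -> "sm"
  "hxwytqag" -> "mcbdyvfl" -> "dyvfl" -> "idakq" -> "q" -> "q"
  "hvcpdtnp" -> "mahuiysu" -> "uiysu" -> "zndxz" -> "z" -> "z"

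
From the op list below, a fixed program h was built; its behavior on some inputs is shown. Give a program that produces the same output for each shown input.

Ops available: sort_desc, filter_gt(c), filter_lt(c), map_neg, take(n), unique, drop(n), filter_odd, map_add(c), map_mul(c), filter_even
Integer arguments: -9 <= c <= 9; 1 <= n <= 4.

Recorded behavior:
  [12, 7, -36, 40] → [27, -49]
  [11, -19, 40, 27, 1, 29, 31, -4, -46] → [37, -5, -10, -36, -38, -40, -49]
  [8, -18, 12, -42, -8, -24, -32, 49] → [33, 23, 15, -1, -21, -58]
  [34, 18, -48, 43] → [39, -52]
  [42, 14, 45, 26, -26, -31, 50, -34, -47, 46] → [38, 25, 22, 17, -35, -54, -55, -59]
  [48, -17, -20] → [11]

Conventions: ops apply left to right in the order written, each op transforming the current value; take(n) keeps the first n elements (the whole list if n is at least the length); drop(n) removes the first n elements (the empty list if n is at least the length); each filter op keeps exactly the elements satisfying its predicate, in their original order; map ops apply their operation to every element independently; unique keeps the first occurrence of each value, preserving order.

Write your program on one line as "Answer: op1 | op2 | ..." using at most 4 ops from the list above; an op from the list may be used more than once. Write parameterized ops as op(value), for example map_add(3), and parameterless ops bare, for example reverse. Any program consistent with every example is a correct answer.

map_neg | map_add(-9) | drop(2) | sort_desc

Check, running the answer program on each example:
  [12, 7, -36, 40] -> [-12, -7, 36, -40] -> [-21, -16, 27, -49] -> [27, -49] -> [27, -49]
  [11, -19, 40, 27, 1, 29, 31, -4, -46] -> [-11, 19, -40, -27, -1, -29, -31, 4, 46] -> [-20, 10, -49, -36, -10, -38, -40, -5, 37] -> [-49, -36, -10, -38, -40, -5, 37] -> [37, -5, -10, -36, -38, -40, -49]
  [8, -18, 12, -42, -8, -24, -32, 49] -> [-8, 18, -12, 42, 8, 24, 32, -49] -> [-17, 9, -21, 33, -1, 15, 23, -58] -> [-21, 33, -1, 15, 23, -58] -> [33, 23, 15, -1, -21, -58]
  [34, 18, -48, 43] -> [-34, -18, 48, -43] -> [-43, -27, 39, -52] -> [39, -52] -> [39, -52]
  [42, 14, 45, 26, -26, -31, 50, -34, -47, 46] -> [-42, -14, -45, -26, 26, 31, -50, 34, 47, -46] -> [-51, -23, -54, -35, 17, 22, -59, 25, 38, -55] -> [-54, -35, 17, 22, -59, 25, 38, -55] -> [38, 25, 22, 17, -35, -54, -55, -59]
  [48, -17, -20] -> [-48, 17, 20] -> [-57, 8, 11] -> [11] -> [11]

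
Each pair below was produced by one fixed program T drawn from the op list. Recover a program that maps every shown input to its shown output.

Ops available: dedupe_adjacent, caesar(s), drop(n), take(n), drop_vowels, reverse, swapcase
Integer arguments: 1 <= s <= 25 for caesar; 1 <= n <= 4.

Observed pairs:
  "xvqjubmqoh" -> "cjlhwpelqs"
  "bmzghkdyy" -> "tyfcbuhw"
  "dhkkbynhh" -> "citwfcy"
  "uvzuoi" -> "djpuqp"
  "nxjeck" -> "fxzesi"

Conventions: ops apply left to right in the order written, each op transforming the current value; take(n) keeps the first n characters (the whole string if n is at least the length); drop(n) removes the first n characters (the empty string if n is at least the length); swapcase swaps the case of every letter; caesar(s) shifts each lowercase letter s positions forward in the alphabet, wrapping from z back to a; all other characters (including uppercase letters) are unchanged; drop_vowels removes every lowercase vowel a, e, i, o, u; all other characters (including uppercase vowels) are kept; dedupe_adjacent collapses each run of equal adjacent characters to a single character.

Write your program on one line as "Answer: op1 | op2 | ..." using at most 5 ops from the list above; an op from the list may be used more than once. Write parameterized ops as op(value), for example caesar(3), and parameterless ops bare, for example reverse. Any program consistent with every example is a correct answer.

dedupe_adjacent | caesar(16) | caesar(5) | reverse

Check, running the answer program on each example:
  "xvqjubmqoh" -> "xvqjubmqoh" -> "nlgzkrcgex" -> "sqlepwhljc" -> "cjlhwpelqs"
  "bmzghkdyy" -> "bmzghkdy" -> "rcpwxato" -> "whubcfyt" -> "tyfcbuhw"
  "dhkkbynhh" -> "dhkbynh" -> "txarodx" -> "ycfwtic" -> "citwfcy"
  "uvzuoi" -> "uvzuoi" -> "klpkey" -> "pqupjd" -> "djpuqp"
  "nxjeck" -> "nxjeck" -> "dnzusa" -> "isezxf" -> "fxzesi"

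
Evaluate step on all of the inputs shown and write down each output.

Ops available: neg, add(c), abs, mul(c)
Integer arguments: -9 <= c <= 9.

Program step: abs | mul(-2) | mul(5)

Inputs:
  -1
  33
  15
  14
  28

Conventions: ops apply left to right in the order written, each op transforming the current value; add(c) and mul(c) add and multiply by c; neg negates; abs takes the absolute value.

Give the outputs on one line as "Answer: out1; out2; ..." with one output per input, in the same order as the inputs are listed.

Execution, op by op:
  -1 -> 1 -> -2 -> -10
  33 -> 33 -> -66 -> -330
  15 -> 15 -> -30 -> -150
  14 -> 14 -> -28 -> -140
  28 -> 28 -> -56 -> -280

-10; -330; -150; -140; -280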